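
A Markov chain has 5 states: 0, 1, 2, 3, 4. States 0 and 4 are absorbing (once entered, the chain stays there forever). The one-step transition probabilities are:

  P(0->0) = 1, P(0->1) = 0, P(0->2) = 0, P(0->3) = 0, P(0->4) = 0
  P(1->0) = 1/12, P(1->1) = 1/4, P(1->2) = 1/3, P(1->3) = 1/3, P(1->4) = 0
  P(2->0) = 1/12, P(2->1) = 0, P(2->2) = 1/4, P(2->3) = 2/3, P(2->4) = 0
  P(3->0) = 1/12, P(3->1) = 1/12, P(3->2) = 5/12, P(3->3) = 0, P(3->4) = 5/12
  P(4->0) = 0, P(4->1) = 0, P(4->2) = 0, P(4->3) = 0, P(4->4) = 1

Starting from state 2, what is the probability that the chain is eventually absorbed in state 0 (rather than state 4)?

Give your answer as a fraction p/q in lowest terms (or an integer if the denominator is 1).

Let a_i = P(absorbed in 0 | start in state i).
Boundary conditions: a_0 = 1, a_4 = 0.
For each transient state i, a_i = sum_j P(i->j) * a_j:
  a_1 = 1/12*a_0 + 1/4*a_1 + 1/3*a_2 + 1/3*a_3 + 0*a_4
  a_2 = 1/12*a_0 + 0*a_1 + 1/4*a_2 + 2/3*a_3 + 0*a_4
  a_3 = 1/12*a_0 + 1/12*a_1 + 5/12*a_2 + 0*a_3 + 5/12*a_4

Substituting a_0 = 1 and a_4 = 0, rearrange to (I - Q) a = r where r[i] = P(i -> 0):
  [3/4, -1/3, -1/3] . (a_1, a_2, a_3) = 1/12
  [0, 3/4, -2/3] . (a_1, a_2, a_3) = 1/12
  [-1/12, -5/12, 1] . (a_1, a_2, a_3) = 1/12

Solving yields:
  a_1 = 3/8
  a_2 = 23/68
  a_3 = 139/544

Starting state is 2, so the absorption probability is a_2 = 23/68.

Answer: 23/68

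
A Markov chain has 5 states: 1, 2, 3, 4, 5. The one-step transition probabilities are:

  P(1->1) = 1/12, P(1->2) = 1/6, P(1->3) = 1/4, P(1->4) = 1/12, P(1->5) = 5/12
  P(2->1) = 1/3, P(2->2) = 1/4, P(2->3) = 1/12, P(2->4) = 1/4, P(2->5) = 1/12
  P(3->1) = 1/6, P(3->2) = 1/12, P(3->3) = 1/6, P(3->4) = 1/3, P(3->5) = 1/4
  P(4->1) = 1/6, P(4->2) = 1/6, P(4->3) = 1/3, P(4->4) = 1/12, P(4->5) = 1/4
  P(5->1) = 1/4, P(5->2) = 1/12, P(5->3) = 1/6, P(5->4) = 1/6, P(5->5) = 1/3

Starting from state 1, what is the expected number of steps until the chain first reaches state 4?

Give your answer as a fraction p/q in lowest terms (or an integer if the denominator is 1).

Answer: 5301/947

Derivation:
Let h_i = expected steps to first reach 4 from state i.
Boundary: h_4 = 0.
First-step equations for the other states:
  h_1 = 1 + 1/12*h_1 + 1/6*h_2 + 1/4*h_3 + 1/12*h_4 + 5/12*h_5
  h_2 = 1 + 1/3*h_1 + 1/4*h_2 + 1/12*h_3 + 1/4*h_4 + 1/12*h_5
  h_3 = 1 + 1/6*h_1 + 1/12*h_2 + 1/6*h_3 + 1/3*h_4 + 1/4*h_5
  h_5 = 1 + 1/4*h_1 + 1/12*h_2 + 1/6*h_3 + 1/6*h_4 + 1/3*h_5

Substituting h_4 = 0 and rearranging gives the linear system (I - Q) h = 1:
  [11/12, -1/6, -1/4, -5/12] . (h_1, h_2, h_3, h_5) = 1
  [-1/3, 3/4, -1/12, -1/12] . (h_1, h_2, h_3, h_5) = 1
  [-1/6, -1/12, 5/6, -1/4] . (h_1, h_2, h_3, h_5) = 1
  [-1/4, -1/12, -1/6, 2/3] . (h_1, h_2, h_3, h_5) = 1

Solving yields:
  h_1 = 5301/947
  h_2 = 4641/947
  h_3 = 4170/947
  h_5 = 5031/947

Starting state is 1, so the expected hitting time is h_1 = 5301/947.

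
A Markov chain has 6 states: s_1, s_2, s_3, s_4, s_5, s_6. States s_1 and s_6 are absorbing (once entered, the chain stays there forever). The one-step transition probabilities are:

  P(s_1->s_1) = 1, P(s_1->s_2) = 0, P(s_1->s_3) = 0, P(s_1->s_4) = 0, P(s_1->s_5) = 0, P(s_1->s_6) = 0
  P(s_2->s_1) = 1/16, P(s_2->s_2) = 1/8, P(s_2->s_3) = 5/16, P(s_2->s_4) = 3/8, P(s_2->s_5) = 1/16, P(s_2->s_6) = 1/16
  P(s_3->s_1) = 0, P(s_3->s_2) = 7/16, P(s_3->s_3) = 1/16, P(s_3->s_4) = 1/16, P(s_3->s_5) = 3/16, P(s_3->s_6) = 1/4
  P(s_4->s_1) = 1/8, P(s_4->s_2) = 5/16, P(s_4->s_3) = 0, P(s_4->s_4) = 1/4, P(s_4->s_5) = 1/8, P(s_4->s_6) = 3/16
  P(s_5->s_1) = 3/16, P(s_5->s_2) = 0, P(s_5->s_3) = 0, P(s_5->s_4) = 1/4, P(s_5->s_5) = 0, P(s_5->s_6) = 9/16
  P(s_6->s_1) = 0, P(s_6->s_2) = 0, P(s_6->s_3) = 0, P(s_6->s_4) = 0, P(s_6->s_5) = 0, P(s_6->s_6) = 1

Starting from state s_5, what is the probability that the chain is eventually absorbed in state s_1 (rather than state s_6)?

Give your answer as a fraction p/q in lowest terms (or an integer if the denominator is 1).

Answer: 263/960

Derivation:
Let a_i = P(absorbed in s_1 | start in state i).
Boundary conditions: a_s_1 = 1, a_s_6 = 0.
For each transient state i, a_i = sum_j P(i->j) * a_j:
  a_s_2 = 1/16*a_s_1 + 1/8*a_s_2 + 5/16*a_s_3 + 3/8*a_s_4 + 1/16*a_s_5 + 1/16*a_s_6
  a_s_3 = 0*a_s_1 + 7/16*a_s_2 + 1/16*a_s_3 + 1/16*a_s_4 + 3/16*a_s_5 + 1/4*a_s_6
  a_s_4 = 1/8*a_s_1 + 5/16*a_s_2 + 0*a_s_3 + 1/4*a_s_4 + 1/8*a_s_5 + 3/16*a_s_6
  a_s_5 = 3/16*a_s_1 + 0*a_s_2 + 0*a_s_3 + 1/4*a_s_4 + 0*a_s_5 + 9/16*a_s_6

Substituting a_s_1 = 1 and a_s_6 = 0, rearrange to (I - Q) a = r where r[i] = P(i -> s_1):
  [7/8, -5/16, -3/8, -1/16] . (a_s_2, a_s_3, a_s_4, a_s_5) = 1/16
  [-7/16, 15/16, -1/16, -3/16] . (a_s_2, a_s_3, a_s_4, a_s_5) = 0
  [-5/16, 0, 3/4, -1/8] . (a_s_2, a_s_3, a_s_4, a_s_5) = 1/8
  [0, 0, -1/4, 1] . (a_s_2, a_s_3, a_s_4, a_s_5) = 3/16

Solving yields:
  a_s_2 = 769/2400
  a_s_3 = 1819/8000
  a_s_4 = 83/240
  a_s_5 = 263/960

Starting state is s_5, so the absorption probability is a_s_5 = 263/960.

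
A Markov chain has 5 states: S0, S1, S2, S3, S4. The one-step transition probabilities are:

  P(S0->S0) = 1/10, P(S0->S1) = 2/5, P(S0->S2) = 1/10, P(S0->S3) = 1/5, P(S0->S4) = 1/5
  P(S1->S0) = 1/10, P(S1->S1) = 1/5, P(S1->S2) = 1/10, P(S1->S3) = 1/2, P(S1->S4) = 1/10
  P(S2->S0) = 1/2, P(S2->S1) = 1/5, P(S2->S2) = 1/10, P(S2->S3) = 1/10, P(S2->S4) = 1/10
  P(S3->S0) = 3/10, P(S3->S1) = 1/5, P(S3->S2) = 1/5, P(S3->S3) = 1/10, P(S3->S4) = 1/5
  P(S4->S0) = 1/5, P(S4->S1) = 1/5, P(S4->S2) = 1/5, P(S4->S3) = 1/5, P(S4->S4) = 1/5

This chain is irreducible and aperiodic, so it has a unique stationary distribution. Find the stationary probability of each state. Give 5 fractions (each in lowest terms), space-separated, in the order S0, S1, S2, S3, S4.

Answer: 16/73 89/365 51/365 86/365 59/365

Derivation:
The stationary distribution satisfies pi = pi * P, i.e.:
  pi_S0 = 1/10*pi_S0 + 1/10*pi_S1 + 1/2*pi_S2 + 3/10*pi_S3 + 1/5*pi_S4
  pi_S1 = 2/5*pi_S0 + 1/5*pi_S1 + 1/5*pi_S2 + 1/5*pi_S3 + 1/5*pi_S4
  pi_S2 = 1/10*pi_S0 + 1/10*pi_S1 + 1/10*pi_S2 + 1/5*pi_S3 + 1/5*pi_S4
  pi_S3 = 1/5*pi_S0 + 1/2*pi_S1 + 1/10*pi_S2 + 1/10*pi_S3 + 1/5*pi_S4
  pi_S4 = 1/5*pi_S0 + 1/10*pi_S1 + 1/10*pi_S2 + 1/5*pi_S3 + 1/5*pi_S4
with normalization: pi_S0 + pi_S1 + pi_S2 + pi_S3 + pi_S4 = 1.

Using the first 4 balance equations plus normalization, the linear system A*pi = b is:
  [-9/10, 1/10, 1/2, 3/10, 1/5] . pi = 0
  [2/5, -4/5, 1/5, 1/5, 1/5] . pi = 0
  [1/10, 1/10, -9/10, 1/5, 1/5] . pi = 0
  [1/5, 1/2, 1/10, -9/10, 1/5] . pi = 0
  [1, 1, 1, 1, 1] . pi = 1

Solving yields:
  pi_S0 = 16/73
  pi_S1 = 89/365
  pi_S2 = 51/365
  pi_S3 = 86/365
  pi_S4 = 59/365

Verification (pi * P):
  16/73*1/10 + 89/365*1/10 + 51/365*1/2 + 86/365*3/10 + 59/365*1/5 = 16/73 = pi_S0  (ok)
  16/73*2/5 + 89/365*1/5 + 51/365*1/5 + 86/365*1/5 + 59/365*1/5 = 89/365 = pi_S1  (ok)
  16/73*1/10 + 89/365*1/10 + 51/365*1/10 + 86/365*1/5 + 59/365*1/5 = 51/365 = pi_S2  (ok)
  16/73*1/5 + 89/365*1/2 + 51/365*1/10 + 86/365*1/10 + 59/365*1/5 = 86/365 = pi_S3  (ok)
  16/73*1/5 + 89/365*1/10 + 51/365*1/10 + 86/365*1/5 + 59/365*1/5 = 59/365 = pi_S4  (ok)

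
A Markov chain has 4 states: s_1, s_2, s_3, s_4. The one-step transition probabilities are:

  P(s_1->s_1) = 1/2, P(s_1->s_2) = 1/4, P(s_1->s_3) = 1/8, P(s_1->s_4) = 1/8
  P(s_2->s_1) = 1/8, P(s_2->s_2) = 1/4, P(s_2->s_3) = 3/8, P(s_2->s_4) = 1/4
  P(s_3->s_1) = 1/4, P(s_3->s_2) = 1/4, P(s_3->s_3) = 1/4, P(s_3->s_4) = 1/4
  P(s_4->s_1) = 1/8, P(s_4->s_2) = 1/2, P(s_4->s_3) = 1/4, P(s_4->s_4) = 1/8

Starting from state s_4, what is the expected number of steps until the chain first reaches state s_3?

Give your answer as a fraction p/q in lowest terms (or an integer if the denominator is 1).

Answer: 100/27

Derivation:
Let h_i = expected steps to first reach s_3 from state i.
Boundary: h_s_3 = 0.
First-step equations for the other states:
  h_s_1 = 1 + 1/2*h_s_1 + 1/4*h_s_2 + 1/8*h_s_3 + 1/8*h_s_4
  h_s_2 = 1 + 1/8*h_s_1 + 1/4*h_s_2 + 3/8*h_s_3 + 1/4*h_s_4
  h_s_4 = 1 + 1/8*h_s_1 + 1/2*h_s_2 + 1/4*h_s_3 + 1/8*h_s_4

Substituting h_s_3 = 0 and rearranging gives the linear system (I - Q) h = 1:
  [1/2, -1/4, -1/8] . (h_s_1, h_s_2, h_s_4) = 1
  [-1/8, 3/4, -1/4] . (h_s_1, h_s_2, h_s_4) = 1
  [-1/8, -1/2, 7/8] . (h_s_1, h_s_2, h_s_4) = 1

Solving yields:
  h_s_1 = 124/27
  h_s_2 = 10/3
  h_s_4 = 100/27

Starting state is s_4, so the expected hitting time is h_s_4 = 100/27.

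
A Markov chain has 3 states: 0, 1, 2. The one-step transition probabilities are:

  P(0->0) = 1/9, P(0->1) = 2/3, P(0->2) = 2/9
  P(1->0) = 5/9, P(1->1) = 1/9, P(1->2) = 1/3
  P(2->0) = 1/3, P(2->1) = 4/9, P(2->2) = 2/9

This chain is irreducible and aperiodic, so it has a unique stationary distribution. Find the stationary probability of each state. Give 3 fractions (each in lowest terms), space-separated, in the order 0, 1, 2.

The stationary distribution satisfies pi = pi * P, i.e.:
  pi_0 = 1/9*pi_0 + 5/9*pi_1 + 1/3*pi_2
  pi_1 = 2/3*pi_0 + 1/9*pi_1 + 4/9*pi_2
  pi_2 = 2/9*pi_0 + 1/3*pi_1 + 2/9*pi_2
with normalization: pi_0 + pi_1 + pi_2 = 1.

Using the first 2 balance equations plus normalization, the linear system A*pi = b is:
  [-8/9, 5/9, 1/3] . pi = 0
  [2/3, -8/9, 4/9] . pi = 0
  [1, 1, 1] . pi = 1

Solving yields:
  pi_0 = 11/32
  pi_1 = 25/64
  pi_2 = 17/64

Verification (pi * P):
  11/32*1/9 + 25/64*5/9 + 17/64*1/3 = 11/32 = pi_0  (ok)
  11/32*2/3 + 25/64*1/9 + 17/64*4/9 = 25/64 = pi_1  (ok)
  11/32*2/9 + 25/64*1/3 + 17/64*2/9 = 17/64 = pi_2  (ok)

Answer: 11/32 25/64 17/64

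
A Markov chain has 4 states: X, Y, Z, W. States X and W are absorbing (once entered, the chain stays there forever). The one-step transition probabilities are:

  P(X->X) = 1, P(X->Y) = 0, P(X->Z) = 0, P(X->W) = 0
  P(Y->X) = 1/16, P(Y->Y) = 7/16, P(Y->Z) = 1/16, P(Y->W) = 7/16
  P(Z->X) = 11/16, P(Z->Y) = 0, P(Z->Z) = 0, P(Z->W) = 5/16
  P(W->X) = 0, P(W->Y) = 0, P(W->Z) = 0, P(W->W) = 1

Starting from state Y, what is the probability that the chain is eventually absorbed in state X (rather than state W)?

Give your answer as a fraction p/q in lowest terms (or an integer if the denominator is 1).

Answer: 3/16

Derivation:
Let a_i = P(absorbed in X | start in state i).
Boundary conditions: a_X = 1, a_W = 0.
For each transient state i, a_i = sum_j P(i->j) * a_j:
  a_Y = 1/16*a_X + 7/16*a_Y + 1/16*a_Z + 7/16*a_W
  a_Z = 11/16*a_X + 0*a_Y + 0*a_Z + 5/16*a_W

Substituting a_X = 1 and a_W = 0, rearrange to (I - Q) a = r where r[i] = P(i -> X):
  [9/16, -1/16] . (a_Y, a_Z) = 1/16
  [0, 1] . (a_Y, a_Z) = 11/16

Solving yields:
  a_Y = 3/16
  a_Z = 11/16

Starting state is Y, so the absorption probability is a_Y = 3/16.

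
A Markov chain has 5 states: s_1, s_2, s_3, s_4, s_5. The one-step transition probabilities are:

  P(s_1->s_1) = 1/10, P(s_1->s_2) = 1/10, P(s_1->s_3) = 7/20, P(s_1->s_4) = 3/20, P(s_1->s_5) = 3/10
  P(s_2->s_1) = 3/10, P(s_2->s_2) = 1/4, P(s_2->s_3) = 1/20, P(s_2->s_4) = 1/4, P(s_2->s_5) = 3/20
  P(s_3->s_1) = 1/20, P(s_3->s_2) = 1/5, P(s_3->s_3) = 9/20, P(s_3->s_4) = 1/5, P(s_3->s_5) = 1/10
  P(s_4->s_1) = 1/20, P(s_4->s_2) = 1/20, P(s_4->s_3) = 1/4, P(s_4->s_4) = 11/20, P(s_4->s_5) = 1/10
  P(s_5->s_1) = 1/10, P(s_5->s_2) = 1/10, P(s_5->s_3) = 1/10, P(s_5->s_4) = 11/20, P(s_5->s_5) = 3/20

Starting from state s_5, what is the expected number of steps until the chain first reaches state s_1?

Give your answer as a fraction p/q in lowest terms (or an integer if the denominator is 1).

Answer: 31880/2889

Derivation:
Let h_i = expected steps to first reach s_1 from state i.
Boundary: h_s_1 = 0.
First-step equations for the other states:
  h_s_2 = 1 + 3/10*h_s_1 + 1/4*h_s_2 + 1/20*h_s_3 + 1/4*h_s_4 + 3/20*h_s_5
  h_s_3 = 1 + 1/20*h_s_1 + 1/5*h_s_2 + 9/20*h_s_3 + 1/5*h_s_4 + 1/10*h_s_5
  h_s_4 = 1 + 1/20*h_s_1 + 1/20*h_s_2 + 1/4*h_s_3 + 11/20*h_s_4 + 1/10*h_s_5
  h_s_5 = 1 + 1/10*h_s_1 + 1/10*h_s_2 + 1/10*h_s_3 + 11/20*h_s_4 + 3/20*h_s_5

Substituting h_s_1 = 0 and rearranging gives the linear system (I - Q) h = 1:
  [3/4, -1/20, -1/4, -3/20] . (h_s_2, h_s_3, h_s_4, h_s_5) = 1
  [-1/5, 11/20, -1/5, -1/10] . (h_s_2, h_s_3, h_s_4, h_s_5) = 1
  [-1/20, -1/4, 9/20, -1/10] . (h_s_2, h_s_3, h_s_4, h_s_5) = 1
  [-1/10, -1/10, -11/20, 17/20] . (h_s_2, h_s_3, h_s_4, h_s_5) = 1

Solving yields:
  h_s_2 = 23660/2889
  h_s_3 = 10660/963
  h_s_4 = 11300/963
  h_s_5 = 31880/2889

Starting state is s_5, so the expected hitting time is h_s_5 = 31880/2889.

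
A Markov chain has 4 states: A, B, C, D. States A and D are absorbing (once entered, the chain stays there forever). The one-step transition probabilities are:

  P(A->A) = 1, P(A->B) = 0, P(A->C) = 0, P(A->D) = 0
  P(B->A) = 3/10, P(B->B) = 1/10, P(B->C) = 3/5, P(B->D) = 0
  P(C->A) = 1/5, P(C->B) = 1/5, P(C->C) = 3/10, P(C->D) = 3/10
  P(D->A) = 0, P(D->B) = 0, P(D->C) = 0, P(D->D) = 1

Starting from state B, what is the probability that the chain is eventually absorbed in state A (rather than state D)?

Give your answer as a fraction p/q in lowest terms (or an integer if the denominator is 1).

Answer: 11/17

Derivation:
Let a_i = P(absorbed in A | start in state i).
Boundary conditions: a_A = 1, a_D = 0.
For each transient state i, a_i = sum_j P(i->j) * a_j:
  a_B = 3/10*a_A + 1/10*a_B + 3/5*a_C + 0*a_D
  a_C = 1/5*a_A + 1/5*a_B + 3/10*a_C + 3/10*a_D

Substituting a_A = 1 and a_D = 0, rearrange to (I - Q) a = r where r[i] = P(i -> A):
  [9/10, -3/5] . (a_B, a_C) = 3/10
  [-1/5, 7/10] . (a_B, a_C) = 1/5

Solving yields:
  a_B = 11/17
  a_C = 8/17

Starting state is B, so the absorption probability is a_B = 11/17.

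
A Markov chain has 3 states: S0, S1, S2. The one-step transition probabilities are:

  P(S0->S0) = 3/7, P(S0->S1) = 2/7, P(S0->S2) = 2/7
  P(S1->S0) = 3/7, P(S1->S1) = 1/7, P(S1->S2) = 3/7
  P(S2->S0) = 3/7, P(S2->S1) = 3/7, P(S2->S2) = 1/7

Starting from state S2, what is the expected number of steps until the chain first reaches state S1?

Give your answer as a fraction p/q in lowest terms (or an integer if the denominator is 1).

Let h_i = expected steps to first reach S1 from state i.
Boundary: h_S1 = 0.
First-step equations for the other states:
  h_S0 = 1 + 3/7*h_S0 + 2/7*h_S1 + 2/7*h_S2
  h_S2 = 1 + 3/7*h_S0 + 3/7*h_S1 + 1/7*h_S2

Substituting h_S1 = 0 and rearranging gives the linear system (I - Q) h = 1:
  [4/7, -2/7] . (h_S0, h_S2) = 1
  [-3/7, 6/7] . (h_S0, h_S2) = 1

Solving yields:
  h_S0 = 28/9
  h_S2 = 49/18

Starting state is S2, so the expected hitting time is h_S2 = 49/18.

Answer: 49/18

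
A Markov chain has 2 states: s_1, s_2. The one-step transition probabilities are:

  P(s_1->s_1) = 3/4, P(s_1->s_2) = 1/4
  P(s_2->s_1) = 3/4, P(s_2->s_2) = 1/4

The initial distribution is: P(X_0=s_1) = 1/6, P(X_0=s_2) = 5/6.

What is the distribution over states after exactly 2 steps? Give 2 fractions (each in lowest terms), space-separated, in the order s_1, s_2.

Answer: 3/4 1/4

Derivation:
Propagating the distribution step by step (d_{t+1} = d_t * P):
d_0 = (s_1=1/6, s_2=5/6)
  d_1[s_1] = 1/6*3/4 + 5/6*3/4 = 3/4
  d_1[s_2] = 1/6*1/4 + 5/6*1/4 = 1/4
d_1 = (s_1=3/4, s_2=1/4)
  d_2[s_1] = 3/4*3/4 + 1/4*3/4 = 3/4
  d_2[s_2] = 3/4*1/4 + 1/4*1/4 = 1/4
d_2 = (s_1=3/4, s_2=1/4)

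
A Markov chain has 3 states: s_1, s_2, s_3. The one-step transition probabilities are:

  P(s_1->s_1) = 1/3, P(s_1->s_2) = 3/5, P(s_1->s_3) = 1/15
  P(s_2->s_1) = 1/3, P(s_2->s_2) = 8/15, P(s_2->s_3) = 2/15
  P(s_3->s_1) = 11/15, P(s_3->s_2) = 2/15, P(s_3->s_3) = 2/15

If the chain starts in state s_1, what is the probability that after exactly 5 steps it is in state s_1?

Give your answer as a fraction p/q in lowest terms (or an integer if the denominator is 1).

Answer: 1271/3375

Derivation:
Computing P^5 by repeated multiplication:
P^1 =
  s_1: [1/3, 3/5, 1/15]
  s_2: [1/3, 8/15, 2/15]
  s_3: [11/15, 2/15, 2/15]
P^2 =
  s_1: [9/25, 119/225, 1/9]
  s_2: [29/75, 113/225, 1/9]
  s_3: [29/75, 119/225, 19/225]
P^3 =
  s_1: [17/45, 577/1125, 41/375]
  s_2: [17/45, 193/375, 121/1125]
  s_3: [413/1125, 197/375, 121/1125]
P^4 =
  s_1: [707/1875, 8687/16875, 73/675]
  s_2: [2117/5625, 8699/16875, 73/675]
  s_3: [2117/5625, 8687/16875, 1837/16875]
P^5 =
  s_1: [1271/3375, 43471/84375, 3043/28125]
  s_2: [1271/3375, 14489/28125, 9133/84375]
  s_3: [31799/84375, 1609/3125, 9133/84375]

(P^5)[s_1 -> s_1] = 1271/3375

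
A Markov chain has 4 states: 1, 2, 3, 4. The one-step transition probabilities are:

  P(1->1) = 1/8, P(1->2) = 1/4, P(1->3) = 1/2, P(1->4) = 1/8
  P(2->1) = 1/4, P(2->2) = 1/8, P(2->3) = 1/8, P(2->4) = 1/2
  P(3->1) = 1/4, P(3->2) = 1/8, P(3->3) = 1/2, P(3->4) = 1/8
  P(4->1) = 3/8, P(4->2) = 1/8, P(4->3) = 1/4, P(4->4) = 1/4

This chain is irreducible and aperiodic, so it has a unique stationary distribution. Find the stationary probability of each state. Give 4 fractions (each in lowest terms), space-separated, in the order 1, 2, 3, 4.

The stationary distribution satisfies pi = pi * P, i.e.:
  pi_1 = 1/8*pi_1 + 1/4*pi_2 + 1/4*pi_3 + 3/8*pi_4
  pi_2 = 1/4*pi_1 + 1/8*pi_2 + 1/8*pi_3 + 1/8*pi_4
  pi_3 = 1/2*pi_1 + 1/8*pi_2 + 1/2*pi_3 + 1/4*pi_4
  pi_4 = 1/8*pi_1 + 1/2*pi_2 + 1/8*pi_3 + 1/4*pi_4
with normalization: pi_1 + pi_2 + pi_3 + pi_4 = 1.

Using the first 3 balance equations plus normalization, the linear system A*pi = b is:
  [-7/8, 1/4, 1/4, 3/8] . pi = 0
  [1/4, -7/8, 1/8, 1/8] . pi = 0
  [1/2, 1/8, -1/2, 1/4] . pi = 0
  [1, 1, 1, 1] . pi = 1

Solving yields:
  pi_1 = 41/167
  pi_2 = 26/167
  pi_3 = 65/167
  pi_4 = 35/167

Verification (pi * P):
  41/167*1/8 + 26/167*1/4 + 65/167*1/4 + 35/167*3/8 = 41/167 = pi_1  (ok)
  41/167*1/4 + 26/167*1/8 + 65/167*1/8 + 35/167*1/8 = 26/167 = pi_2  (ok)
  41/167*1/2 + 26/167*1/8 + 65/167*1/2 + 35/167*1/4 = 65/167 = pi_3  (ok)
  41/167*1/8 + 26/167*1/2 + 65/167*1/8 + 35/167*1/4 = 35/167 = pi_4  (ok)

Answer: 41/167 26/167 65/167 35/167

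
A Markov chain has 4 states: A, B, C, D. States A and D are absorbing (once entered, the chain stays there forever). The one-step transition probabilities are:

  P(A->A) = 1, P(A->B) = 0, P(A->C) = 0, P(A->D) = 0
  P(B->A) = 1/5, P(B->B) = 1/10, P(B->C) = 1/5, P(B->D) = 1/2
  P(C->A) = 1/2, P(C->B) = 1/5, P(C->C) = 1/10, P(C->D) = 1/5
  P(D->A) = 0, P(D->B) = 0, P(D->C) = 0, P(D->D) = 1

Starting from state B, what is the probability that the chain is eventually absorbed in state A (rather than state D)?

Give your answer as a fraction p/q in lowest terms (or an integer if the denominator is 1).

Answer: 4/11

Derivation:
Let a_i = P(absorbed in A | start in state i).
Boundary conditions: a_A = 1, a_D = 0.
For each transient state i, a_i = sum_j P(i->j) * a_j:
  a_B = 1/5*a_A + 1/10*a_B + 1/5*a_C + 1/2*a_D
  a_C = 1/2*a_A + 1/5*a_B + 1/10*a_C + 1/5*a_D

Substituting a_A = 1 and a_D = 0, rearrange to (I - Q) a = r where r[i] = P(i -> A):
  [9/10, -1/5] . (a_B, a_C) = 1/5
  [-1/5, 9/10] . (a_B, a_C) = 1/2

Solving yields:
  a_B = 4/11
  a_C = 7/11

Starting state is B, so the absorption probability is a_B = 4/11.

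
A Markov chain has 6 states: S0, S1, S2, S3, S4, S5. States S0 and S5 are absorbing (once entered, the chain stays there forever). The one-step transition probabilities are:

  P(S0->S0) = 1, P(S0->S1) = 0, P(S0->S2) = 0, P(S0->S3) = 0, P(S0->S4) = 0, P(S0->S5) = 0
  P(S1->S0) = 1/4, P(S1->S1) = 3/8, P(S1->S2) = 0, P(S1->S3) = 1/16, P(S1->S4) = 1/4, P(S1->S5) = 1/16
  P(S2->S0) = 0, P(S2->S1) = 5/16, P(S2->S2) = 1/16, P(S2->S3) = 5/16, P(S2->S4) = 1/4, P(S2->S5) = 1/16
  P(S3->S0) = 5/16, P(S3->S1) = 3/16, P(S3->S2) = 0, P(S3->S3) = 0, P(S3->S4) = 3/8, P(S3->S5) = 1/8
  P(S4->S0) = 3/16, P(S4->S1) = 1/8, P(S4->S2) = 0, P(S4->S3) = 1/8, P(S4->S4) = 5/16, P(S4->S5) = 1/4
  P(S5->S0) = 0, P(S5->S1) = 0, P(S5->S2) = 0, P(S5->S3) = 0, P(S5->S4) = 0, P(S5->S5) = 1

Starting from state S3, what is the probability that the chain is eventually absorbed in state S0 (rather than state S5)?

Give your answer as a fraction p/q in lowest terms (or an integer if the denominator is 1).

Answer: 302/481

Derivation:
Let a_i = P(absorbed in S0 | start in state i).
Boundary conditions: a_S0 = 1, a_S5 = 0.
For each transient state i, a_i = sum_j P(i->j) * a_j:
  a_S1 = 1/4*a_S0 + 3/8*a_S1 + 0*a_S2 + 1/16*a_S3 + 1/4*a_S4 + 1/16*a_S5
  a_S2 = 0*a_S0 + 5/16*a_S1 + 1/16*a_S2 + 5/16*a_S3 + 1/4*a_S4 + 1/16*a_S5
  a_S3 = 5/16*a_S0 + 3/16*a_S1 + 0*a_S2 + 0*a_S3 + 3/8*a_S4 + 1/8*a_S5
  a_S4 = 3/16*a_S0 + 1/8*a_S1 + 0*a_S2 + 1/8*a_S3 + 5/16*a_S4 + 1/4*a_S5

Substituting a_S0 = 1 and a_S5 = 0, rearrange to (I - Q) a = r where r[i] = P(i -> S0):
  [5/8, 0, -1/16, -1/4] . (a_S1, a_S2, a_S3, a_S4) = 1/4
  [-5/16, 15/16, -5/16, -1/4] . (a_S1, a_S2, a_S3, a_S4) = 0
  [-3/16, 0, 1, -3/8] . (a_S1, a_S2, a_S3, a_S4) = 5/16
  [-1/8, 0, -1/8, 11/16] . (a_S1, a_S2, a_S3, a_S4) = 3/16

Solving yields:
  a_S1 = 961/1443
  a_S2 = 1363/2405
  a_S3 = 302/481
  a_S4 = 733/1443

Starting state is S3, so the absorption probability is a_S3 = 302/481.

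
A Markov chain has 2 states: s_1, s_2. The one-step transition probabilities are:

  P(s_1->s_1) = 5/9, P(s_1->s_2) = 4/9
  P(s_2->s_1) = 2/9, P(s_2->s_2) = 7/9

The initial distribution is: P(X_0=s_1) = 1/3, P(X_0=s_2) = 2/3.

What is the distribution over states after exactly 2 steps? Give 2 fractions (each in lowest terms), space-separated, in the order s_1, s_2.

Answer: 1/3 2/3

Derivation:
Propagating the distribution step by step (d_{t+1} = d_t * P):
d_0 = (s_1=1/3, s_2=2/3)
  d_1[s_1] = 1/3*5/9 + 2/3*2/9 = 1/3
  d_1[s_2] = 1/3*4/9 + 2/3*7/9 = 2/3
d_1 = (s_1=1/3, s_2=2/3)
  d_2[s_1] = 1/3*5/9 + 2/3*2/9 = 1/3
  d_2[s_2] = 1/3*4/9 + 2/3*7/9 = 2/3
d_2 = (s_1=1/3, s_2=2/3)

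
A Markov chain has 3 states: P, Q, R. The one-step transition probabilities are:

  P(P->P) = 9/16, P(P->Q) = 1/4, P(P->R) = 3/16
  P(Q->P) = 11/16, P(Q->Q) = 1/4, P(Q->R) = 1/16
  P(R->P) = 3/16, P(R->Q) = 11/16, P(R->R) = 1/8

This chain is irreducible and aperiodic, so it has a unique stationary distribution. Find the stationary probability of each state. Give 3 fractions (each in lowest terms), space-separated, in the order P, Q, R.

The stationary distribution satisfies pi = pi * P, i.e.:
  pi_P = 9/16*pi_P + 11/16*pi_Q + 3/16*pi_R
  pi_Q = 1/4*pi_P + 1/4*pi_Q + 11/16*pi_R
  pi_R = 3/16*pi_P + 1/16*pi_Q + 1/8*pi_R
with normalization: pi_P + pi_Q + pi_R = 1.

Using the first 2 balance equations plus normalization, the linear system A*pi = b is:
  [-7/16, 11/16, 3/16] . pi = 0
  [1/4, -3/4, 11/16] . pi = 0
  [1, 1, 1] . pi = 1

Solving yields:
  pi_P = 157/286
  pi_Q = 89/286
  pi_R = 20/143

Verification (pi * P):
  157/286*9/16 + 89/286*11/16 + 20/143*3/16 = 157/286 = pi_P  (ok)
  157/286*1/4 + 89/286*1/4 + 20/143*11/16 = 89/286 = pi_Q  (ok)
  157/286*3/16 + 89/286*1/16 + 20/143*1/8 = 20/143 = pi_R  (ok)

Answer: 157/286 89/286 20/143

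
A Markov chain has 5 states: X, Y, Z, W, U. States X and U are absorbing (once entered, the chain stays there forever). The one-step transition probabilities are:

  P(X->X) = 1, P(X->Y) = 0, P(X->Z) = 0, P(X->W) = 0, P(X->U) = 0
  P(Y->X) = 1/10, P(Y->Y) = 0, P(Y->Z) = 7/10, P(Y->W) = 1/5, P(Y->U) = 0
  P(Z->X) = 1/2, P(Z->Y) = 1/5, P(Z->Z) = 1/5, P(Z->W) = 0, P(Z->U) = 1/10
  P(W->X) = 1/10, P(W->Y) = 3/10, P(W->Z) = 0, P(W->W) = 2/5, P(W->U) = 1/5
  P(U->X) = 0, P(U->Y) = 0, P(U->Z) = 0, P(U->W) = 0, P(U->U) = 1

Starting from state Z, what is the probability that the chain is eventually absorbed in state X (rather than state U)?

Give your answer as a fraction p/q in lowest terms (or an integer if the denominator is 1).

Answer: 143/174

Derivation:
Let a_i = P(absorbed in X | start in state i).
Boundary conditions: a_X = 1, a_U = 0.
For each transient state i, a_i = sum_j P(i->j) * a_j:
  a_Y = 1/10*a_X + 0*a_Y + 7/10*a_Z + 1/5*a_W + 0*a_U
  a_Z = 1/2*a_X + 1/5*a_Y + 1/5*a_Z + 0*a_W + 1/10*a_U
  a_W = 1/10*a_X + 3/10*a_Y + 0*a_Z + 2/5*a_W + 1/5*a_U

Substituting a_X = 1 and a_U = 0, rearrange to (I - Q) a = r where r[i] = P(i -> X):
  [1, -7/10, -1/5] . (a_Y, a_Z, a_W) = 1/10
  [-1/5, 4/5, 0] . (a_Y, a_Z, a_W) = 1/2
  [-3/10, 0, 3/5] . (a_Y, a_Z, a_W) = 1/10

Solving yields:
  a_Y = 137/174
  a_Z = 143/174
  a_W = 65/116

Starting state is Z, so the absorption probability is a_Z = 143/174.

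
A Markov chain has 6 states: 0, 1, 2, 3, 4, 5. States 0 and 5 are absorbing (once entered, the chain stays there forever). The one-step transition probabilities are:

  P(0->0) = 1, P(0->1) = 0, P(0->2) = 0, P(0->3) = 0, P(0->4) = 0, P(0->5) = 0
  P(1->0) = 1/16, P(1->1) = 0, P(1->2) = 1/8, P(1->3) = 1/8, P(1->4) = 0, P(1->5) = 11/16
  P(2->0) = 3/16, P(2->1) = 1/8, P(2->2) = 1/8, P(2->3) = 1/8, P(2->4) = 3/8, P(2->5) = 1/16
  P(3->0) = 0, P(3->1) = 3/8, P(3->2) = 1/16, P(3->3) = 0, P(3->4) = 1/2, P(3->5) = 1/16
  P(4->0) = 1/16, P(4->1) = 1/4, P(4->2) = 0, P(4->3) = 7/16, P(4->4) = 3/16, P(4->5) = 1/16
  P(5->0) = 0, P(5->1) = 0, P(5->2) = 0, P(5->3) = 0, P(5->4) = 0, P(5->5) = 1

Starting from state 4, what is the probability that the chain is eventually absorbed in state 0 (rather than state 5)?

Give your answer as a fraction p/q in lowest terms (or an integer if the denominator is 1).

Answer: 2889/13730

Derivation:
Let a_i = P(absorbed in 0 | start in state i).
Boundary conditions: a_0 = 1, a_5 = 0.
For each transient state i, a_i = sum_j P(i->j) * a_j:
  a_1 = 1/16*a_0 + 0*a_1 + 1/8*a_2 + 1/8*a_3 + 0*a_4 + 11/16*a_5
  a_2 = 3/16*a_0 + 1/8*a_1 + 1/8*a_2 + 1/8*a_3 + 3/8*a_4 + 1/16*a_5
  a_3 = 0*a_0 + 3/8*a_1 + 1/16*a_2 + 0*a_3 + 1/2*a_4 + 1/16*a_5
  a_4 = 1/16*a_0 + 1/4*a_1 + 0*a_2 + 7/16*a_3 + 3/16*a_4 + 1/16*a_5

Substituting a_0 = 1 and a_5 = 0, rearrange to (I - Q) a = r where r[i] = P(i -> 0):
  [1, -1/8, -1/8, 0] . (a_1, a_2, a_3, a_4) = 1/16
  [-1/8, 7/8, -1/8, -3/8] . (a_1, a_2, a_3, a_4) = 3/16
  [-3/8, -1/16, 1, -1/2] . (a_1, a_2, a_3, a_4) = 0
  [-1/4, 0, -7/16, 13/16] . (a_1, a_2, a_3, a_4) = 1/16

Solving yields:
  a_1 = 351/2746
  a_2 = 2387/6865
  a_3 = 2401/13730
  a_4 = 2889/13730

Starting state is 4, so the absorption probability is a_4 = 2889/13730.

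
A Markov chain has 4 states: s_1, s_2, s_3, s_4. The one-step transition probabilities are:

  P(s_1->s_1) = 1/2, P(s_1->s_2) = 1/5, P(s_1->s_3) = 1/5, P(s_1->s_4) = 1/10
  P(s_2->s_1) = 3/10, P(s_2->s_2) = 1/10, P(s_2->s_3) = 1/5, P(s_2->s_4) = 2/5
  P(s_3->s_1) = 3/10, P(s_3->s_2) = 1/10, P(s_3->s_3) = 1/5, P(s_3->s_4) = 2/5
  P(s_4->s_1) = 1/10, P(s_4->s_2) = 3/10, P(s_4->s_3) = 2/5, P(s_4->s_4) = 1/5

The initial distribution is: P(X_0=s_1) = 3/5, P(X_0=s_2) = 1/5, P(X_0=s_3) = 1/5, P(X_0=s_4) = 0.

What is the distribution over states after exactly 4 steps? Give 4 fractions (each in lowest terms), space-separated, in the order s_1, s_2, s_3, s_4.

Propagating the distribution step by step (d_{t+1} = d_t * P):
d_0 = (s_1=3/5, s_2=1/5, s_3=1/5, s_4=0)
  d_1[s_1] = 3/5*1/2 + 1/5*3/10 + 1/5*3/10 + 0*1/10 = 21/50
  d_1[s_2] = 3/5*1/5 + 1/5*1/10 + 1/5*1/10 + 0*3/10 = 4/25
  d_1[s_3] = 3/5*1/5 + 1/5*1/5 + 1/5*1/5 + 0*2/5 = 1/5
  d_1[s_4] = 3/5*1/10 + 1/5*2/5 + 1/5*2/5 + 0*1/5 = 11/50
d_1 = (s_1=21/50, s_2=4/25, s_3=1/5, s_4=11/50)
  d_2[s_1] = 21/50*1/2 + 4/25*3/10 + 1/5*3/10 + 11/50*1/10 = 17/50
  d_2[s_2] = 21/50*1/5 + 4/25*1/10 + 1/5*1/10 + 11/50*3/10 = 93/500
  d_2[s_3] = 21/50*1/5 + 4/25*1/5 + 1/5*1/5 + 11/50*2/5 = 61/250
  d_2[s_4] = 21/50*1/10 + 4/25*2/5 + 1/5*2/5 + 11/50*1/5 = 23/100
d_2 = (s_1=17/50, s_2=93/500, s_3=61/250, s_4=23/100)
  d_3[s_1] = 17/50*1/2 + 93/500*3/10 + 61/250*3/10 + 23/100*1/10 = 161/500
  d_3[s_2] = 17/50*1/5 + 93/500*1/10 + 61/250*1/10 + 23/100*3/10 = 9/50
  d_3[s_3] = 17/50*1/5 + 93/500*1/5 + 61/250*1/5 + 23/100*2/5 = 123/500
  d_3[s_4] = 17/50*1/10 + 93/500*2/5 + 61/250*2/5 + 23/100*1/5 = 63/250
d_3 = (s_1=161/500, s_2=9/50, s_3=123/500, s_4=63/250)
  d_4[s_1] = 161/500*1/2 + 9/50*3/10 + 123/500*3/10 + 63/250*1/10 = 157/500
  d_4[s_2] = 161/500*1/5 + 9/50*1/10 + 123/500*1/10 + 63/250*3/10 = 913/5000
  d_4[s_3] = 161/500*1/5 + 9/50*1/5 + 123/500*1/5 + 63/250*2/5 = 313/1250
  d_4[s_4] = 161/500*1/10 + 9/50*2/5 + 123/500*2/5 + 63/250*1/5 = 253/1000
d_4 = (s_1=157/500, s_2=913/5000, s_3=313/1250, s_4=253/1000)

Answer: 157/500 913/5000 313/1250 253/1000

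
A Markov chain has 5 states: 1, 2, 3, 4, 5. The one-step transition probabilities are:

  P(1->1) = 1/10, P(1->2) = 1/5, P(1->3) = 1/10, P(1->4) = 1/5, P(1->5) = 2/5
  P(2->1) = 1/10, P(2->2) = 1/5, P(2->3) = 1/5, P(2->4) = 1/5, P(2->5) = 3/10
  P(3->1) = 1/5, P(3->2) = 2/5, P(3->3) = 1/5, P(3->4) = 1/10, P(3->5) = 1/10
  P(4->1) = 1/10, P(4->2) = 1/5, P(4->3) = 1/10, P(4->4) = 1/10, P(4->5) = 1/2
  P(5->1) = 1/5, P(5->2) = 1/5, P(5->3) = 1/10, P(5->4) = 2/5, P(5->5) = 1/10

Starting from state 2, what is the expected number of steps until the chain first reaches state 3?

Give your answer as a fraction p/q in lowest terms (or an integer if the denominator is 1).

Answer: 15/2

Derivation:
Let h_i = expected steps to first reach 3 from state i.
Boundary: h_3 = 0.
First-step equations for the other states:
  h_1 = 1 + 1/10*h_1 + 1/5*h_2 + 1/10*h_3 + 1/5*h_4 + 2/5*h_5
  h_2 = 1 + 1/10*h_1 + 1/5*h_2 + 1/5*h_3 + 1/5*h_4 + 3/10*h_5
  h_4 = 1 + 1/10*h_1 + 1/5*h_2 + 1/10*h_3 + 1/10*h_4 + 1/2*h_5
  h_5 = 1 + 1/5*h_1 + 1/5*h_2 + 1/10*h_3 + 2/5*h_4 + 1/10*h_5

Substituting h_3 = 0 and rearranging gives the linear system (I - Q) h = 1:
  [9/10, -1/5, -1/5, -2/5] . (h_1, h_2, h_4, h_5) = 1
  [-1/10, 4/5, -1/5, -3/10] . (h_1, h_2, h_4, h_5) = 1
  [-1/10, -1/5, 9/10, -1/2] . (h_1, h_2, h_4, h_5) = 1
  [-1/5, -1/5, -2/5, 9/10] . (h_1, h_2, h_4, h_5) = 1

Solving yields:
  h_1 = 25/3
  h_2 = 15/2
  h_4 = 25/3
  h_5 = 25/3

Starting state is 2, so the expected hitting time is h_2 = 15/2.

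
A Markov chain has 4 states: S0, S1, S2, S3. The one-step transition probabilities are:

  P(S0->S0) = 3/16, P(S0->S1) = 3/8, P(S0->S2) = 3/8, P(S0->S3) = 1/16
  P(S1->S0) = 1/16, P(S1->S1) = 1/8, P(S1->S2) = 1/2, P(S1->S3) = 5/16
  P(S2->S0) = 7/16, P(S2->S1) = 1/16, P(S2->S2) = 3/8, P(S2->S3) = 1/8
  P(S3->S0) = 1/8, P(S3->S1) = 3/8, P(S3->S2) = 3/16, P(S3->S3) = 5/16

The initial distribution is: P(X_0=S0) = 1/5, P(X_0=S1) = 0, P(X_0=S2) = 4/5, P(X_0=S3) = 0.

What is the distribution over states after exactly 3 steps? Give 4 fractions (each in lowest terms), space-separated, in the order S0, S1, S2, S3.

Propagating the distribution step by step (d_{t+1} = d_t * P):
d_0 = (S0=1/5, S1=0, S2=4/5, S3=0)
  d_1[S0] = 1/5*3/16 + 0*1/16 + 4/5*7/16 + 0*1/8 = 31/80
  d_1[S1] = 1/5*3/8 + 0*1/8 + 4/5*1/16 + 0*3/8 = 1/8
  d_1[S2] = 1/5*3/8 + 0*1/2 + 4/5*3/8 + 0*3/16 = 3/8
  d_1[S3] = 1/5*1/16 + 0*5/16 + 4/5*1/8 + 0*5/16 = 9/80
d_1 = (S0=31/80, S1=1/8, S2=3/8, S3=9/80)
  d_2[S0] = 31/80*3/16 + 1/8*1/16 + 3/8*7/16 + 9/80*1/8 = 331/1280
  d_2[S1] = 31/80*3/8 + 1/8*1/8 + 3/8*1/16 + 9/80*3/8 = 29/128
  d_2[S2] = 31/80*3/8 + 1/8*1/2 + 3/8*3/8 + 9/80*3/16 = 473/1280
  d_2[S3] = 31/80*1/16 + 1/8*5/16 + 3/8*1/8 + 9/80*5/16 = 93/640
d_2 = (S0=331/1280, S1=29/128, S2=473/1280, S3=93/640)
  d_3[S0] = 331/1280*3/16 + 29/128*1/16 + 473/1280*7/16 + 93/640*1/8 = 2483/10240
  d_3[S1] = 331/1280*3/8 + 29/128*1/8 + 473/1280*1/16 + 93/640*3/8 = 831/4096
  d_3[S2] = 331/1280*3/8 + 29/128*1/2 + 473/1280*3/8 + 93/640*3/16 = 3851/10240
  d_3[S3] = 331/1280*1/16 + 29/128*5/16 + 473/1280*1/8 + 93/640*5/16 = 3657/20480
d_3 = (S0=2483/10240, S1=831/4096, S2=3851/10240, S3=3657/20480)

Answer: 2483/10240 831/4096 3851/10240 3657/20480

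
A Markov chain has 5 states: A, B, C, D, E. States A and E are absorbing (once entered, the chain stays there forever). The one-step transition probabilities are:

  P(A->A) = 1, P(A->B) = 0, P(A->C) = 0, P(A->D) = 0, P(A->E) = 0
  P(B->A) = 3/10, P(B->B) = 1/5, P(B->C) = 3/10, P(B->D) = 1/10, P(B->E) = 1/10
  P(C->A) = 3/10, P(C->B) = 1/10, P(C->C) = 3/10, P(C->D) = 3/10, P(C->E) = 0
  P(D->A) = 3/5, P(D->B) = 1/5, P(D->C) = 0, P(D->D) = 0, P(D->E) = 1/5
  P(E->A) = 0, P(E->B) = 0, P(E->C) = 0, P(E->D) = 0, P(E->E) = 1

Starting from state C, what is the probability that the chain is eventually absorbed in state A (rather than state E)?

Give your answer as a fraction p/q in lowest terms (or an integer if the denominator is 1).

Answer: 72/83

Derivation:
Let a_i = P(absorbed in A | start in state i).
Boundary conditions: a_A = 1, a_E = 0.
For each transient state i, a_i = sum_j P(i->j) * a_j:
  a_B = 3/10*a_A + 1/5*a_B + 3/10*a_C + 1/10*a_D + 1/10*a_E
  a_C = 3/10*a_A + 1/10*a_B + 3/10*a_C + 3/10*a_D + 0*a_E
  a_D = 3/5*a_A + 1/5*a_B + 0*a_C + 0*a_D + 1/5*a_E

Substituting a_A = 1 and a_E = 0, rearrange to (I - Q) a = r where r[i] = P(i -> A):
  [4/5, -3/10, -1/10] . (a_B, a_C, a_D) = 3/10
  [-1/10, 7/10, -3/10] . (a_B, a_C, a_D) = 3/10
  [-1/5, 0, 1] . (a_B, a_C, a_D) = 3/5

Solving yields:
  a_B = 66/83
  a_C = 72/83
  a_D = 63/83

Starting state is C, so the absorption probability is a_C = 72/83.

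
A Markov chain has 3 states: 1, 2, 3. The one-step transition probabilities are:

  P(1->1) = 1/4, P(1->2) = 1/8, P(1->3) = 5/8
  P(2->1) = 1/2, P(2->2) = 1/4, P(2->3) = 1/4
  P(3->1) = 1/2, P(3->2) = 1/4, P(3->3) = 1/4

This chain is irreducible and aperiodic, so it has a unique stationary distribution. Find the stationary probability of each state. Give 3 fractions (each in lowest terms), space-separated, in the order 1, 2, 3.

The stationary distribution satisfies pi = pi * P, i.e.:
  pi_1 = 1/4*pi_1 + 1/2*pi_2 + 1/2*pi_3
  pi_2 = 1/8*pi_1 + 1/4*pi_2 + 1/4*pi_3
  pi_3 = 5/8*pi_1 + 1/4*pi_2 + 1/4*pi_3
with normalization: pi_1 + pi_2 + pi_3 = 1.

Using the first 2 balance equations plus normalization, the linear system A*pi = b is:
  [-3/4, 1/2, 1/2] . pi = 0
  [1/8, -3/4, 1/4] . pi = 0
  [1, 1, 1] . pi = 1

Solving yields:
  pi_1 = 2/5
  pi_2 = 1/5
  pi_3 = 2/5

Verification (pi * P):
  2/5*1/4 + 1/5*1/2 + 2/5*1/2 = 2/5 = pi_1  (ok)
  2/5*1/8 + 1/5*1/4 + 2/5*1/4 = 1/5 = pi_2  (ok)
  2/5*5/8 + 1/5*1/4 + 2/5*1/4 = 2/5 = pi_3  (ok)

Answer: 2/5 1/5 2/5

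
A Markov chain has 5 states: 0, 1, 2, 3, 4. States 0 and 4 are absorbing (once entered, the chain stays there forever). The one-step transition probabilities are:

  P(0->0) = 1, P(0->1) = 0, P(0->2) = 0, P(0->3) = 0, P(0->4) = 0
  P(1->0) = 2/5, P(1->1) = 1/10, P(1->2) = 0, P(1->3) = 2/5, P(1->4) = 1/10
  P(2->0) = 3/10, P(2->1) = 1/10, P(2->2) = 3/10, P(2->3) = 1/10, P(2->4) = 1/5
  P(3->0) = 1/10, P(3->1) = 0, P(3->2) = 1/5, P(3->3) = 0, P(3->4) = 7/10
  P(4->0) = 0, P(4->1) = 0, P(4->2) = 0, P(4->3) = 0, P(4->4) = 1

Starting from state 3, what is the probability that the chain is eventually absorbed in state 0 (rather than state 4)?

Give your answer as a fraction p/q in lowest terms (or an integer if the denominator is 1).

Answer: 125/604

Derivation:
Let a_i = P(absorbed in 0 | start in state i).
Boundary conditions: a_0 = 1, a_4 = 0.
For each transient state i, a_i = sum_j P(i->j) * a_j:
  a_1 = 2/5*a_0 + 1/10*a_1 + 0*a_2 + 2/5*a_3 + 1/10*a_4
  a_2 = 3/10*a_0 + 1/10*a_1 + 3/10*a_2 + 1/10*a_3 + 1/5*a_4
  a_3 = 1/10*a_0 + 0*a_1 + 1/5*a_2 + 0*a_3 + 7/10*a_4

Substituting a_0 = 1 and a_4 = 0, rearrange to (I - Q) a = r where r[i] = P(i -> 0):
  [9/10, 0, -2/5] . (a_1, a_2, a_3) = 2/5
  [-1/10, 7/10, -1/10] . (a_1, a_2, a_3) = 3/10
  [0, -1/5, 1] . (a_1, a_2, a_3) = 1/10

Solving yields:
  a_1 = 81/151
  a_2 = 323/604
  a_3 = 125/604

Starting state is 3, so the absorption probability is a_3 = 125/604.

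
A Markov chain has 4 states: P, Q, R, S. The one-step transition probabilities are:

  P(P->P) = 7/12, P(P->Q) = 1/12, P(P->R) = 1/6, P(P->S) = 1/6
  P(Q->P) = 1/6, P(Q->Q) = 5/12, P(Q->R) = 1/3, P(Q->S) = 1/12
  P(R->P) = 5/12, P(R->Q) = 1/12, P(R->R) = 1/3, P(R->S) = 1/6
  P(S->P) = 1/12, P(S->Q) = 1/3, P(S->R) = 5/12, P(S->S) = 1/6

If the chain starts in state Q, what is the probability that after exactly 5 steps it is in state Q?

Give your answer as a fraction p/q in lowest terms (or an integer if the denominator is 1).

Computing P^5 by repeated multiplication:
P^1 =
  P: [7/12, 1/12, 1/6, 1/6]
  Q: [1/6, 5/12, 1/3, 1/12]
  R: [5/12, 1/12, 1/3, 1/6]
  S: [1/12, 1/3, 5/12, 1/6]
P^2 =
  P: [7/16, 11/72, 1/4, 23/144]
  Q: [5/16, 35/144, 5/16, 19/144]
  R: [59/144, 11/72, 5/18, 23/144]
  S: [7/24, 17/72, 1/3, 5/36]
P^3 =
  P: [43/108, 301/1728, 473/1728, 133/864]
  Q: [629/1728, 341/1728, 505/1728, 253/1728]
  R: [85/216, 301/1728, 481/1728, 133/864]
  S: [311/864, 85/432, 8/27, 127/864]
P^4 =
  P: [2683/6912, 1865/10368, 967/3456, 3155/20736]
  Q: [2621/6912, 3851/20736, 1969/6912, 3115/20736]
  R: [8033/20736, 1865/10368, 2909/10368, 3155/20736]
  S: [109/288, 1925/10368, 329/1152, 779/5184]
P^5 =
  P: [2999/7776, 45121/248832, 70001/248832, 18871/124416]
  Q: [95393/248832, 45485/248832, 70333/248832, 37621/248832]
  R: [1499/3888, 45121/248832, 70033/248832, 18871/124416]
  S: [47681/124416, 11371/62208, 17591/62208, 18811/124416]

(P^5)[Q -> Q] = 45485/248832

Answer: 45485/248832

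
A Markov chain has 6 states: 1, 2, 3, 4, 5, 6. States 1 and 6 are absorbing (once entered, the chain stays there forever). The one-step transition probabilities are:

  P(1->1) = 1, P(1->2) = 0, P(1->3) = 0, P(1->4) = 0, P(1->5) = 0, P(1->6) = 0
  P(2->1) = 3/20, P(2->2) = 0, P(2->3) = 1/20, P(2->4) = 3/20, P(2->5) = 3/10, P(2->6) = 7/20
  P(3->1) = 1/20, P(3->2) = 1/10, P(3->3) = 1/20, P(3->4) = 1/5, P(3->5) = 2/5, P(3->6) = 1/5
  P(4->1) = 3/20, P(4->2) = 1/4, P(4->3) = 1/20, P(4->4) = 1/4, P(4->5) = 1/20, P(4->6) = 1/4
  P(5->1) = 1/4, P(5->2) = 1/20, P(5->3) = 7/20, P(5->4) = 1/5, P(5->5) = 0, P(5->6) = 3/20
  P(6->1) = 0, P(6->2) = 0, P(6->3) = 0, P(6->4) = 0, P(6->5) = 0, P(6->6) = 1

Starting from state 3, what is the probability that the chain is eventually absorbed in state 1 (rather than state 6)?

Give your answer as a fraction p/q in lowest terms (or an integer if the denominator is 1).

Answer: 29789/80387

Derivation:
Let a_i = P(absorbed in 1 | start in state i).
Boundary conditions: a_1 = 1, a_6 = 0.
For each transient state i, a_i = sum_j P(i->j) * a_j:
  a_2 = 3/20*a_1 + 0*a_2 + 1/20*a_3 + 3/20*a_4 + 3/10*a_5 + 7/20*a_6
  a_3 = 1/20*a_1 + 1/10*a_2 + 1/20*a_3 + 1/5*a_4 + 2/5*a_5 + 1/5*a_6
  a_4 = 3/20*a_1 + 1/4*a_2 + 1/20*a_3 + 1/4*a_4 + 1/20*a_5 + 1/4*a_6
  a_5 = 1/4*a_1 + 1/20*a_2 + 7/20*a_3 + 1/5*a_4 + 0*a_5 + 3/20*a_6

Substituting a_1 = 1 and a_6 = 0, rearrange to (I - Q) a = r where r[i] = P(i -> 1):
  [1, -1/20, -3/20, -3/10] . (a_2, a_3, a_4, a_5) = 3/20
  [-1/10, 19/20, -1/5, -2/5] . (a_2, a_3, a_4, a_5) = 1/20
  [-1/4, -1/20, 3/4, -1/20] . (a_2, a_3, a_4, a_5) = 3/20
  [-1/20, -7/20, -1/5, 1] . (a_2, a_3, a_4, a_5) = 1/4

Solving yields:
  a_2 = 29542/80387
  a_3 = 29789/80387
  a_4 = 30450/80387
  a_5 = 38090/80387

Starting state is 3, so the absorption probability is a_3 = 29789/80387.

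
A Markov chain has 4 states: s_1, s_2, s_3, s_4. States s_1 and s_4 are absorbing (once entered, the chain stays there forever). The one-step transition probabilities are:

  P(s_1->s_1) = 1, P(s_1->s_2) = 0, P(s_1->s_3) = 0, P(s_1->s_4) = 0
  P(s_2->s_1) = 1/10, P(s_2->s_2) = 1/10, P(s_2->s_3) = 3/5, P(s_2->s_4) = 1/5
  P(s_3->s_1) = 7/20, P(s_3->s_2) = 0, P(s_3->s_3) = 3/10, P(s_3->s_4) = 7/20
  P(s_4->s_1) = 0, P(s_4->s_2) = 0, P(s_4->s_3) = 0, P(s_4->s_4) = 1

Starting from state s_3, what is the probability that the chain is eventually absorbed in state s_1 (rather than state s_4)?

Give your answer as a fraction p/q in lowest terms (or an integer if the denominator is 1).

Let a_i = P(absorbed in s_1 | start in state i).
Boundary conditions: a_s_1 = 1, a_s_4 = 0.
For each transient state i, a_i = sum_j P(i->j) * a_j:
  a_s_2 = 1/10*a_s_1 + 1/10*a_s_2 + 3/5*a_s_3 + 1/5*a_s_4
  a_s_3 = 7/20*a_s_1 + 0*a_s_2 + 3/10*a_s_3 + 7/20*a_s_4

Substituting a_s_1 = 1 and a_s_4 = 0, rearrange to (I - Q) a = r where r[i] = P(i -> s_1):
  [9/10, -3/5] . (a_s_2, a_s_3) = 1/10
  [0, 7/10] . (a_s_2, a_s_3) = 7/20

Solving yields:
  a_s_2 = 4/9
  a_s_3 = 1/2

Starting state is s_3, so the absorption probability is a_s_3 = 1/2.

Answer: 1/2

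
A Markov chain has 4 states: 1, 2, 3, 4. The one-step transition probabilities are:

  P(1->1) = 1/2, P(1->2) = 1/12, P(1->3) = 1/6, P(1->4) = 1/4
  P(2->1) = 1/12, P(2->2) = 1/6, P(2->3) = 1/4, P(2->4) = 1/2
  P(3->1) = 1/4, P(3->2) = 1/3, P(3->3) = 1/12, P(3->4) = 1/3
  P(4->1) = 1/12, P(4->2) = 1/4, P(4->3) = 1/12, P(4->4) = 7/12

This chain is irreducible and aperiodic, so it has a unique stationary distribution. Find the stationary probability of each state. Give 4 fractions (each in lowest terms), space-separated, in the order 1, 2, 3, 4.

The stationary distribution satisfies pi = pi * P, i.e.:
  pi_1 = 1/2*pi_1 + 1/12*pi_2 + 1/4*pi_3 + 1/12*pi_4
  pi_2 = 1/12*pi_1 + 1/6*pi_2 + 1/3*pi_3 + 1/4*pi_4
  pi_3 = 1/6*pi_1 + 1/4*pi_2 + 1/12*pi_3 + 1/12*pi_4
  pi_4 = 1/4*pi_1 + 1/2*pi_2 + 1/3*pi_3 + 7/12*pi_4
with normalization: pi_1 + pi_2 + pi_3 + pi_4 = 1.

Using the first 3 balance equations plus normalization, the linear system A*pi = b is:
  [-1/2, 1/12, 1/4, 1/12] . pi = 0
  [1/12, -5/6, 1/3, 1/4] . pi = 0
  [1/6, 1/4, -11/12, 1/12] . pi = 0
  [1, 1, 1, 1] . pi = 1

Solving yields:
  pi_1 = 48/265
  pi_2 = 113/530
  pi_3 = 71/530
  pi_4 = 25/53

Verification (pi * P):
  48/265*1/2 + 113/530*1/12 + 71/530*1/4 + 25/53*1/12 = 48/265 = pi_1  (ok)
  48/265*1/12 + 113/530*1/6 + 71/530*1/3 + 25/53*1/4 = 113/530 = pi_2  (ok)
  48/265*1/6 + 113/530*1/4 + 71/530*1/12 + 25/53*1/12 = 71/530 = pi_3  (ok)
  48/265*1/4 + 113/530*1/2 + 71/530*1/3 + 25/53*7/12 = 25/53 = pi_4  (ok)

Answer: 48/265 113/530 71/530 25/53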